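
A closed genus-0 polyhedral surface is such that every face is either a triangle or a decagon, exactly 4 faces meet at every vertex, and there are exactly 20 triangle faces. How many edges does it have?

Let x be the number of decagons; then F = 20 + x.
Edge–face incidences: 2E = 3·20 + 10·x = 60 + 10x.
Every vertex has degree 4, so 4V = 2E.
Euler: V − E + F = 2 ⇒ (2E)/4 − E + (20 + x) = 2.
Multiply by 8: 2·(2E) − 4·(2E) + 8·(20 + x) = 16, i.e. 160 + 8x − 2·(60 + 10x) = 16.
Collecting terms: −12x + 40 = 16, so −12x = −24, so x = 2.
Then 2E = 60 + 10·2 = 80, so E = 40, V = 2E/4 = 20, F = 20 + 2 = 22.

40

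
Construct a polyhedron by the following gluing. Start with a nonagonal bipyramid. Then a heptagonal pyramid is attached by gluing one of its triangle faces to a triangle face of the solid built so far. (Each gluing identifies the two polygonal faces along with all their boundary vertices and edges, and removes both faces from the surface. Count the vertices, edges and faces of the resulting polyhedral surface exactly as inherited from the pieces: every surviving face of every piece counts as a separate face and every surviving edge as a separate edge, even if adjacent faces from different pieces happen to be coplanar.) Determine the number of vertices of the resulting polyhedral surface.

A nonagonal bipyramid: V=11, E=27, F=18.
Attach a heptagonal pyramid (V=8, E=14, F=8) along a 3-gon: merge 3 vertices and 3 edges, delete both glued faces → V=16, E=38, F=24.
Check: V − E + F = 16 − 38 + 24 = 2.

16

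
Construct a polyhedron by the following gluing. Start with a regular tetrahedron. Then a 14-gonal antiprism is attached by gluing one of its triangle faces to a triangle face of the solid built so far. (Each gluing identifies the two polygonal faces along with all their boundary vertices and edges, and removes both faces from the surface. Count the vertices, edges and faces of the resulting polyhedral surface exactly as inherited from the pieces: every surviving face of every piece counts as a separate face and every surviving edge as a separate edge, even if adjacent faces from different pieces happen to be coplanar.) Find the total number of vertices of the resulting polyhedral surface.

29

A regular tetrahedron: V=4, E=6, F=4.
Attach a 14-gonal antiprism (V=28, E=56, F=30) along a 3-gon: merge 3 vertices and 3 edges, delete both glued faces → V=29, E=59, F=32.
Check: V − E + F = 29 − 59 + 32 = 2.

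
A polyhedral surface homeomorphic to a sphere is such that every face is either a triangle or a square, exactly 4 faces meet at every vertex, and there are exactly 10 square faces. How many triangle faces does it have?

Let x be the number of triangles; then F = 10 + x.
Edge–face incidences: 2E = 4·10 + 3·x = 40 + 3x.
Every vertex has degree 4, so 4V = 2E.
Euler: V − E + F = 2 ⇒ (2E)/4 − E + (10 + x) = 2.
Multiply by 8: 2·(2E) − 4·(2E) + 8·(10 + x) = 16, i.e. 80 + 8x − 2·(40 + 3x) = 16.
Collecting terms: 2x = 16, so x = 8.
Then 2E = 40 + 3·8 = 64, so E = 32, V = 2E/4 = 16, F = 10 + 8 = 18.

8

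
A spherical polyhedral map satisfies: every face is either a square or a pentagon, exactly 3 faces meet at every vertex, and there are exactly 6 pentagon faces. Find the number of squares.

3

Let x be the number of squares; then F = 6 + x.
Edge–face incidences: 2E = 5·6 + 4·x = 30 + 4x.
Every vertex has degree 3, so 3V = 2E.
Euler: V − E + F = 2 ⇒ (2E)/3 − E + (6 + x) = 2.
Multiply by 6: 2·(2E) − 3·(2E) + 6·(6 + x) = 12, i.e. 36 + 6x − (30 + 4x) = 12.
Collecting terms: 2x + 6 = 12, so 2x = 6, so x = 3.
Then 2E = 30 + 4·3 = 42, so E = 21, V = 2E/3 = 14, F = 6 + 3 = 9.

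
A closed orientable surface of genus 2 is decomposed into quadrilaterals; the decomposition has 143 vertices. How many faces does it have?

145

χ = 2 − 2·2 = -2, and every face is a square so 4F = 2E.
V − E + F = -2 with E = 4F/2 gives 143 − (4/2 − 1)·F = -2, so F = 145 and E = 290.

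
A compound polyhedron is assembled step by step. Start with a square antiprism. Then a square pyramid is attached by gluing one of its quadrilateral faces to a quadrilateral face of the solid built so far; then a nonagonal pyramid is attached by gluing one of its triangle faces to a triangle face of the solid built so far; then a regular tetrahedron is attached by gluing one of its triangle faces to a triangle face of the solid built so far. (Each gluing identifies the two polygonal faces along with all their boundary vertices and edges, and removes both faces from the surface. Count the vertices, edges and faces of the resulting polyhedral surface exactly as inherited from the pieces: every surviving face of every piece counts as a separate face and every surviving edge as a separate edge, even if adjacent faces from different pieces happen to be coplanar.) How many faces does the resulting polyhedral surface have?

A square antiprism: V=8, E=16, F=10.
Attach a square pyramid (V=5, E=8, F=5) along a 4-gon: merge 4 vertices and 4 edges, delete both glued faces → V=9, E=20, F=13.
Attach a nonagonal pyramid (V=10, E=18, F=10) along a 3-gon: merge 3 vertices and 3 edges, delete both glued faces → V=16, E=35, F=21.
Attach a regular tetrahedron (V=4, E=6, F=4) along a 3-gon: merge 3 vertices and 3 edges, delete both glued faces → V=17, E=38, F=23.
Check: V − E + F = 17 − 38 + 23 = 2.

23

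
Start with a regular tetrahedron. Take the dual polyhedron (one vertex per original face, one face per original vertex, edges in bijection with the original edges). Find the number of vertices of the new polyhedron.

The base solid has V = 4, E = 6, F = 4.
The dual swaps V and F and preserves E: V′ = F = 4, E′ = E = 6, F′ = V = 4.

4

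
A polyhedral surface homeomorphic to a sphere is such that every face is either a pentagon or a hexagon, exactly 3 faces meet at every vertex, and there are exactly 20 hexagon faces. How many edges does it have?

Let x be the number of pentagons; then F = 20 + x.
Edge–face incidences: 2E = 6·20 + 5·x = 120 + 5x.
Every vertex has degree 3, so 3V = 2E.
Euler: V − E + F = 2 ⇒ (2E)/3 − E + (20 + x) = 2.
Multiply by 6: 2·(2E) − 3·(2E) + 6·(20 + x) = 12, i.e. 120 + 6x − (120 + 5x) = 12.
Collecting terms: x = 12.
Then 2E = 120 + 5·12 = 180, so E = 90, V = 2E/3 = 60, F = 20 + 12 = 32.

90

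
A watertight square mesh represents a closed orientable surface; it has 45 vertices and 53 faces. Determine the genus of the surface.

Every face is a square, so 2E = 4·53 = 212, giving E = 106.
χ = V − E + F = 45 − 106 + 53 = -8.
For a closed orientable surface χ = 2 − 2g, so g = (2 − (-8))/2 = 5.

5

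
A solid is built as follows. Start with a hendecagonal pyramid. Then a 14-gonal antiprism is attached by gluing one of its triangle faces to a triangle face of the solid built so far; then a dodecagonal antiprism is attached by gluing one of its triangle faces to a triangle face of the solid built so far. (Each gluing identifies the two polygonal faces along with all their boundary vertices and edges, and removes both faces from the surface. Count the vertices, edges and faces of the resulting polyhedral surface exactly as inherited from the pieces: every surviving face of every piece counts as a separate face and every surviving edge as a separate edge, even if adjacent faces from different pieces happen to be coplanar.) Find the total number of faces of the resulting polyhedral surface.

A hendecagonal pyramid: V=12, E=22, F=12.
Attach a 14-gonal antiprism (V=28, E=56, F=30) along a 3-gon: merge 3 vertices and 3 edges, delete both glued faces → V=37, E=75, F=40.
Attach a dodecagonal antiprism (V=24, E=48, F=26) along a 3-gon: merge 3 vertices and 3 edges, delete both glued faces → V=58, E=120, F=64.
Check: V − E + F = 58 − 120 + 64 = 2.

64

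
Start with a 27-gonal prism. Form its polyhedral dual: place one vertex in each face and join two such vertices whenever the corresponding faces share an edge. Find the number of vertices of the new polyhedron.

The base solid has V = 54, E = 81, F = 29.
The dual swaps V and F and preserves E: V′ = F = 29, E′ = E = 81, F′ = V = 54.

29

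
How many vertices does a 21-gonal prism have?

A prism on an n-gon has two n-gon bases and n rectangular sides: V = 2·21 = 42, E = 3·21 = 63, F = 21 + 2 = 23.

42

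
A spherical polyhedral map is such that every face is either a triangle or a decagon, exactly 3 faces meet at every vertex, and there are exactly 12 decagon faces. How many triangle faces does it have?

20

Let x be the number of triangles; then F = 12 + x.
Edge–face incidences: 2E = 10·12 + 3·x = 120 + 3x.
Every vertex has degree 3, so 3V = 2E.
Euler: V − E + F = 2 ⇒ (2E)/3 − E + (12 + x) = 2.
Multiply by 6: 2·(2E) − 3·(2E) + 6·(12 + x) = 12, i.e. 72 + 6x − (120 + 3x) = 12.
Collecting terms: 3x − 48 = 12, so 3x = 60, so x = 20.
Then 2E = 120 + 3·20 = 180, so E = 90, V = 2E/3 = 60, F = 12 + 20 = 32.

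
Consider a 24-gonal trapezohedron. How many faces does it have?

48

The n-trapezohedron (dual of the n-antiprism) has V = 2·24 + 2 = 50, E = 4·24 = 96, F = 2·24 = 48.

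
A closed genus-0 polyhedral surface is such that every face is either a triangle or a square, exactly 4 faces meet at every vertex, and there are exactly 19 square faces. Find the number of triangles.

Let x be the number of triangles; then F = 19 + x.
Edge–face incidences: 2E = 4·19 + 3·x = 76 + 3x.
Every vertex has degree 4, so 4V = 2E.
Euler: V − E + F = 2 ⇒ (2E)/4 − E + (19 + x) = 2.
Multiply by 8: 2·(2E) − 4·(2E) + 8·(19 + x) = 16, i.e. 152 + 8x − 2·(76 + 3x) = 16.
Collecting terms: 2x = 16, so x = 8.
Then 2E = 76 + 3·8 = 100, so E = 50, V = 2E/4 = 25, F = 19 + 8 = 27.

8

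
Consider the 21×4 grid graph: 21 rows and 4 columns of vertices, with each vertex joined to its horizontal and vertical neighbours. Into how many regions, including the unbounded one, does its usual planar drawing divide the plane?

The grid has V = 21·4 = 84 vertices and E = 21·3 + 4·20 = 143 edges.
F = 2 − V + E = 2 − 84 + 143 = 61.

61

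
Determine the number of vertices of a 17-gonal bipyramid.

19

A bipyramid over an n-gon has 2n triangular faces and n + 2 vertices: V = 17 + 2 = 19, E = 3·17 = 51, F = 2·17 = 34.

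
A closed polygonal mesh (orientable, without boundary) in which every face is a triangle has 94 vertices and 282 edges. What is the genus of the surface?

Every face is a triangle and each edge borders two faces, so 3F = 2·282, giving F = 188.
χ = V − E + F = 94 − 282 + 188 = 0.
For a closed orientable surface χ = 2 − 2g, so g = (2 − (0))/2 = 1.

1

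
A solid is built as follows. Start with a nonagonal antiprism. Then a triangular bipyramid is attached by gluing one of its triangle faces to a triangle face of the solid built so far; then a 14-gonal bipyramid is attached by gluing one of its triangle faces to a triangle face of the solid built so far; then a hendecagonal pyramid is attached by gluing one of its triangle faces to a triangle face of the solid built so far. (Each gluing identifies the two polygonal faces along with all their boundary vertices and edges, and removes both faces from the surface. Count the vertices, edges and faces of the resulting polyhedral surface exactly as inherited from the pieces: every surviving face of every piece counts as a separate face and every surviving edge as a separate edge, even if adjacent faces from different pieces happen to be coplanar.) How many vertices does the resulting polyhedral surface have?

A nonagonal antiprism: V=18, E=36, F=20.
Attach a triangular bipyramid (V=5, E=9, F=6) along a 3-gon: merge 3 vertices and 3 edges, delete both glued faces → V=20, E=42, F=24.
Attach a 14-gonal bipyramid (V=16, E=42, F=28) along a 3-gon: merge 3 vertices and 3 edges, delete both glued faces → V=33, E=81, F=50.
Attach a hendecagonal pyramid (V=12, E=22, F=12) along a 3-gon: merge 3 vertices and 3 edges, delete both glued faces → V=42, E=100, F=60.
Check: V − E + F = 42 − 100 + 60 = 2.

42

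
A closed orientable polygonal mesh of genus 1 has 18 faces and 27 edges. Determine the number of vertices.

For a closed orientable surface of genus 1, χ = 2 − 2·1 = 0.
V = 0 + E − F = 0 + 27 − 18 = 9.

9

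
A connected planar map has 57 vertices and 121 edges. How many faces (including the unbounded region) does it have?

Euler's formula for a connected plane graph: V − E + F = 2, so F = 2 − 57 + 121 = 66.

66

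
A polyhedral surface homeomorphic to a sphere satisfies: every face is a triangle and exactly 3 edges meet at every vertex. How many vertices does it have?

4

Each face has 3 edges and each edge borders two faces, so 2E = 3F.
Each vertex has degree 3, so 3V = 2E and hence V = 3F/3.
Euler: V − E + F = 2 ⇒ (3F/3) − (3F/2) + F = 2.
Multiply by 6: (6 − 9 + 6)F = 12, i.e. 3F = 12.
So F = 4, E = 3·4/2 = 6, V = 3·4/3 = 4.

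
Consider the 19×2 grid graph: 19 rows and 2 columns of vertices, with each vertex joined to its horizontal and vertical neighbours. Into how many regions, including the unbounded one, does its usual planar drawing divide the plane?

The grid has V = 19·2 = 38 vertices and E = 19·1 + 2·18 = 55 edges.
F = 2 − V + E = 2 − 38 + 55 = 19.

19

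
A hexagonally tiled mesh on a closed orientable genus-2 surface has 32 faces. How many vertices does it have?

62

χ = 2 − 2·2 = -2, and every face is a hexagon so 6F = 2E.
E = 6·32/2 = 96. Then V = -2 + E − F = -2 + 96 − 32 = 62.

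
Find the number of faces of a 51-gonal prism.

A prism on an n-gon has two n-gon bases and n rectangular sides: V = 2·51 = 102, E = 3·51 = 153, F = 51 + 2 = 53.
Check: V − E + F = 102 − 153 + 53 = 2.

53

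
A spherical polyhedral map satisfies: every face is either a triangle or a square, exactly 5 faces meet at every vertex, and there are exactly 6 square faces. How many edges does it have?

Let x be the number of triangles; then F = 6 + x.
Edge–face incidences: 2E = 4·6 + 3·x = 24 + 3x.
Every vertex has degree 5, so 5V = 2E.
Euler: V − E + F = 2 ⇒ (2E)/5 − E + (6 + x) = 2.
Multiply by 10: 2·(2E) − 5·(2E) + 10·(6 + x) = 20, i.e. 60 + 10x − 3·(24 + 3x) = 20.
Collecting terms: x − 12 = 20, so x = 32.
Then 2E = 24 + 3·32 = 120, so E = 60, V = 2E/5 = 24, F = 6 + 32 = 38.

60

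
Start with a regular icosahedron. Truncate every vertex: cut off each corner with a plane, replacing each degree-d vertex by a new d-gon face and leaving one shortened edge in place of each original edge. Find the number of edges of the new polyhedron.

The base solid has V = 12, E = 30, F = 20.
Truncation replaces each original edge-end by a new vertex, so V′ = 2E = 60.
Each original edge survives, and each old vertex of degree d contributes d new edges; summing degrees gives Σd = 2E, so E′ = E + 2E = 3E = 90.
Each original face survives and each original vertex becomes one new face: F′ = F + V = 32.

90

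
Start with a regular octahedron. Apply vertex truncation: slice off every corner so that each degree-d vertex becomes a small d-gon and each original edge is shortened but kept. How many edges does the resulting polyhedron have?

36

The base solid has V = 6, E = 12, F = 8.
Truncation replaces each original edge-end by a new vertex, so V′ = 2E = 24.
Each original edge survives, and each old vertex of degree d contributes d new edges; summing degrees gives Σd = 2E, so E′ = E + 2E = 3E = 36.
Each original face survives and each original vertex becomes one new face: F′ = F + V = 14.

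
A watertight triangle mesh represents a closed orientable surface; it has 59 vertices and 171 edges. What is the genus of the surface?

Every face is a triangle and each edge borders two faces, so 3F = 2·171, giving F = 114.
χ = V − E + F = 59 − 171 + 114 = 2.
For a closed orientable surface χ = 2 − 2g, so g = (2 − (2))/2 = 0.

0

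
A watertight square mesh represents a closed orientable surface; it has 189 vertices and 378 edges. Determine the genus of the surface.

Every face is a square and each edge borders two faces, so 4F = 2·378, giving F = 189.
χ = V − E + F = 189 − 378 + 189 = 0.
For a closed orientable surface χ = 2 − 2g, so g = (2 − (0))/2 = 1.

1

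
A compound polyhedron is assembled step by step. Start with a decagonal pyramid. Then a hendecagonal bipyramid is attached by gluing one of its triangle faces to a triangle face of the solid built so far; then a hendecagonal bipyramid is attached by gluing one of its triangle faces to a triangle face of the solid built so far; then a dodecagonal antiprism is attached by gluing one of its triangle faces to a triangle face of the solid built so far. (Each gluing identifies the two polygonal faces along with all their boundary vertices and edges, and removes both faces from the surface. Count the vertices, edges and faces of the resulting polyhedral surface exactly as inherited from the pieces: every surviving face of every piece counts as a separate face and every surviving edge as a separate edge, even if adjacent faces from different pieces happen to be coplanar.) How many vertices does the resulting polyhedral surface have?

A decagonal pyramid: V=11, E=20, F=11.
Attach a hendecagonal bipyramid (V=13, E=33, F=22) along a 3-gon: merge 3 vertices and 3 edges, delete both glued faces → V=21, E=50, F=31.
Attach a hendecagonal bipyramid (V=13, E=33, F=22) along a 3-gon: merge 3 vertices and 3 edges, delete both glued faces → V=31, E=80, F=51.
Attach a dodecagonal antiprism (V=24, E=48, F=26) along a 3-gon: merge 3 vertices and 3 edges, delete both glued faces → V=52, E=125, F=75.
Check: V − E + F = 52 − 125 + 75 = 2.

52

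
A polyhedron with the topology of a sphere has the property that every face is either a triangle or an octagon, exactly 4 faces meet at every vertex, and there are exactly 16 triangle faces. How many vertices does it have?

Let x be the number of octagons; then F = 16 + x.
Edge–face incidences: 2E = 3·16 + 8·x = 48 + 8x.
Every vertex has degree 4, so 4V = 2E.
Euler: V − E + F = 2 ⇒ (2E)/4 − E + (16 + x) = 2.
Multiply by 8: 2·(2E) − 4·(2E) + 8·(16 + x) = 16, i.e. 128 + 8x − 2·(48 + 8x) = 16.
Collecting terms: −8x + 32 = 16, so −8x = −16, so x = 2.
Then 2E = 48 + 8·2 = 64, so E = 32, V = 2E/4 = 16, F = 16 + 2 = 18.

16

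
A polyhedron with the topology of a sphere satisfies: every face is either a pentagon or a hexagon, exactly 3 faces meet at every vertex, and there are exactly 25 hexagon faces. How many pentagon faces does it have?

Let x be the number of pentagons; then F = 25 + x.
Edge–face incidences: 2E = 6·25 + 5·x = 150 + 5x.
Every vertex has degree 3, so 3V = 2E.
Euler: V − E + F = 2 ⇒ (2E)/3 − E + (25 + x) = 2.
Multiply by 6: 2·(2E) − 3·(2E) + 6·(25 + x) = 12, i.e. 150 + 6x − (150 + 5x) = 12.
Collecting terms: x = 12.
Then 2E = 150 + 5·12 = 210, so E = 105, V = 2E/3 = 70, F = 25 + 12 = 37.

12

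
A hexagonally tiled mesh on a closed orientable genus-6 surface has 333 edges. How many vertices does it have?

χ = 2 − 2·6 = -10, and every face is a hexagon so 6F = 2E.
F = 2E/6 = 111. Then V = -10 + E − F = -10 + 333 − 111 = 212.

212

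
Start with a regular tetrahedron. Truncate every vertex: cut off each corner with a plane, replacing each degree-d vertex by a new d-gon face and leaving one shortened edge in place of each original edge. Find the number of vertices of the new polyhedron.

12

The base solid has V = 4, E = 6, F = 4.
Truncation replaces each original edge-end by a new vertex, so V′ = 2E = 12.
Each original edge survives, and each old vertex of degree d contributes d new edges; summing degrees gives Σd = 2E, so E′ = E + 2E = 3E = 18.
Each original face survives and each original vertex becomes one new face: F′ = F + V = 8.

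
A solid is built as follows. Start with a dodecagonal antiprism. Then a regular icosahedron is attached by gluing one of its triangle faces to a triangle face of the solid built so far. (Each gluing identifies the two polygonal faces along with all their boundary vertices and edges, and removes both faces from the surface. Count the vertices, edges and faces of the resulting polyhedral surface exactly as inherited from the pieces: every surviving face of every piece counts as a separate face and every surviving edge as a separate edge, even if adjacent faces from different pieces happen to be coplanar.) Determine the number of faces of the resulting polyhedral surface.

A dodecagonal antiprism: V=24, E=48, F=26.
Attach a regular icosahedron (V=12, E=30, F=20) along a 3-gon: merge 3 vertices and 3 edges, delete both glued faces → V=33, E=75, F=44.
Check: V − E + F = 33 − 75 + 44 = 2.

44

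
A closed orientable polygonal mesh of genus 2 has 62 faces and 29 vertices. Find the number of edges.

For a closed orientable surface of genus 2, χ = 2 − 2·2 = -2.
E = V + F − (-2) = 29 + 62 − (-2) = 93.

93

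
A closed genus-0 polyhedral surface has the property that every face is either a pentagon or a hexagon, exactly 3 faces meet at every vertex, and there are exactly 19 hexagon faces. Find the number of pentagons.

12

Let x be the number of pentagons; then F = 19 + x.
Edge–face incidences: 2E = 6·19 + 5·x = 114 + 5x.
Every vertex has degree 3, so 3V = 2E.
Euler: V − E + F = 2 ⇒ (2E)/3 − E + (19 + x) = 2.
Multiply by 6: 2·(2E) − 3·(2E) + 6·(19 + x) = 12, i.e. 114 + 6x − (114 + 5x) = 12.
Collecting terms: x = 12.
Then 2E = 114 + 5·12 = 174, so E = 87, V = 2E/3 = 58, F = 19 + 12 = 31.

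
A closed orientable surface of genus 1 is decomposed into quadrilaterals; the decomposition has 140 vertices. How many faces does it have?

140

χ = 2 − 2·1 = 0, and every face is a square so 4F = 2E.
V − E + F = 0 with E = 4F/2 gives 140 − (4/2 − 1)·F = 0, so F = 140 and E = 280.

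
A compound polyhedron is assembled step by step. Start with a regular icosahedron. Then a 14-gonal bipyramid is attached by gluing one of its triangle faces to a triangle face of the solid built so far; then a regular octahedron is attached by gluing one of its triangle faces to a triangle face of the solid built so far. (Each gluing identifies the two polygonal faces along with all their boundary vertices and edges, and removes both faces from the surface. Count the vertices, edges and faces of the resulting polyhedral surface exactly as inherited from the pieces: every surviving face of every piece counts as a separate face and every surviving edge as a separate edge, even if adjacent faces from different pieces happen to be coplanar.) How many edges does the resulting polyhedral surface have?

78

A regular icosahedron: V=12, E=30, F=20.
Attach a 14-gonal bipyramid (V=16, E=42, F=28) along a 3-gon: merge 3 vertices and 3 edges, delete both glued faces → V=25, E=69, F=46.
Attach a regular octahedron (V=6, E=12, F=8) along a 3-gon: merge 3 vertices and 3 edges, delete both glued faces → V=28, E=78, F=52.
Check: V − E + F = 28 − 78 + 52 = 2.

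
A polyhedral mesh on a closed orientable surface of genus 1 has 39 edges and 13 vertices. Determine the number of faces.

26

For a closed orientable surface of genus 1, χ = 2 − 2·1 = 0.
F = 0 − V + E = 0 − 13 + 39 = 26.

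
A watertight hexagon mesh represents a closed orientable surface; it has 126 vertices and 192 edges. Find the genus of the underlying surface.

Every face is a hexagon and each edge borders two faces, so 6F = 2·192, giving F = 64.
χ = V − E + F = 126 − 192 + 64 = -2.
For a closed orientable surface χ = 2 − 2g, so g = (2 − (-2))/2 = 2.

2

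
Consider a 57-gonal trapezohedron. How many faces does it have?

114

The n-trapezohedron (dual of the n-antiprism) has V = 2·57 + 2 = 116, E = 4·57 = 228, F = 2·57 = 114.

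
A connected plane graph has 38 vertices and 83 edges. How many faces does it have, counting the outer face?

47

Euler's formula for a connected plane graph: V − E + F = 2, so F = 2 − 38 + 83 = 47.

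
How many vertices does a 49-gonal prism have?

A prism on an n-gon has two n-gon bases and n rectangular sides: V = 2·49 = 98, E = 3·49 = 147, F = 49 + 2 = 51.

98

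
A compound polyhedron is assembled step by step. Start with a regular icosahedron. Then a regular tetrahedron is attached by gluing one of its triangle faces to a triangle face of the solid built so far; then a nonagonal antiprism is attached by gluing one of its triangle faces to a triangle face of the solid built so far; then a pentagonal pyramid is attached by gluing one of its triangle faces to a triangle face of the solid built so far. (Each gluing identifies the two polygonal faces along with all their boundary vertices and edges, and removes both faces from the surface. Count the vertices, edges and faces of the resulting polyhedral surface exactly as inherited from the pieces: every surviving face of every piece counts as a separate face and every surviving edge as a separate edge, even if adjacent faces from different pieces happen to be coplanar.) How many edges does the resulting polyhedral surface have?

A regular icosahedron: V=12, E=30, F=20.
Attach a regular tetrahedron (V=4, E=6, F=4) along a 3-gon: merge 3 vertices and 3 edges, delete both glued faces → V=13, E=33, F=22.
Attach a nonagonal antiprism (V=18, E=36, F=20) along a 3-gon: merge 3 vertices and 3 edges, delete both glued faces → V=28, E=66, F=40.
Attach a pentagonal pyramid (V=6, E=10, F=6) along a 3-gon: merge 3 vertices and 3 edges, delete both glued faces → V=31, E=73, F=44.
Check: V − E + F = 31 − 73 + 44 = 2.

73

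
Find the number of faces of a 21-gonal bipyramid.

A bipyramid over an n-gon has 2n triangular faces and n + 2 vertices: V = 21 + 2 = 23, E = 3·21 = 63, F = 2·21 = 42.

42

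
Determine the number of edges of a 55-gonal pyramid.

A pyramid on an n-gon base has one n-gon and n triangles: V = 55 + 1 = 56, E = 2·55 = 110, F = 55 + 1 = 56.

110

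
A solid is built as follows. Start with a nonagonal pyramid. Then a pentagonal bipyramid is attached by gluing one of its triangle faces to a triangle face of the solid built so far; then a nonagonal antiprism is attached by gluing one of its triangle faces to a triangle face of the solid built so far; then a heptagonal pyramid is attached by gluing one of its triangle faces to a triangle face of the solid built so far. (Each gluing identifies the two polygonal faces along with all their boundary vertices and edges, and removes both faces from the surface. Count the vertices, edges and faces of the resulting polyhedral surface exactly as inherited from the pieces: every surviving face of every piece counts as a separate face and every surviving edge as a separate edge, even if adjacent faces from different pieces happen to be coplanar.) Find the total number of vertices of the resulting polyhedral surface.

34

A nonagonal pyramid: V=10, E=18, F=10.
Attach a pentagonal bipyramid (V=7, E=15, F=10) along a 3-gon: merge 3 vertices and 3 edges, delete both glued faces → V=14, E=30, F=18.
Attach a nonagonal antiprism (V=18, E=36, F=20) along a 3-gon: merge 3 vertices and 3 edges, delete both glued faces → V=29, E=63, F=36.
Attach a heptagonal pyramid (V=8, E=14, F=8) along a 3-gon: merge 3 vertices and 3 edges, delete both glued faces → V=34, E=74, F=42.
Check: V − E + F = 34 − 74 + 42 = 2.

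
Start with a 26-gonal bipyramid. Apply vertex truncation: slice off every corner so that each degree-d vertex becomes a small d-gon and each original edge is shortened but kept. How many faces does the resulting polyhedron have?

80

The base solid has V = 28, E = 78, F = 52.
Truncation replaces each original edge-end by a new vertex, so V′ = 2E = 156.
Each original edge survives, and each old vertex of degree d contributes d new edges; summing degrees gives Σd = 2E, so E′ = E + 2E = 3E = 234.
Each original face survives and each original vertex becomes one new face: F′ = F + V = 80.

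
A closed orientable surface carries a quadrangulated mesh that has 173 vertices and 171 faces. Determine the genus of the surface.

0

Every face is a square, so 2E = 4·171 = 684, giving E = 342.
χ = V − E + F = 173 − 342 + 171 = 2.
For a closed orientable surface χ = 2 − 2g, so g = (2 − (2))/2 = 0.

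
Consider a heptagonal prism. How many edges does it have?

A prism on an n-gon has two n-gon bases and n rectangular sides: V = 2·7 = 14, E = 3·7 = 21, F = 7 + 2 = 9.

21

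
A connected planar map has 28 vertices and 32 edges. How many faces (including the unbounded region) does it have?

Euler's formula for a connected plane graph: V − E + F = 2, so F = 2 − 28 + 32 = 6.

6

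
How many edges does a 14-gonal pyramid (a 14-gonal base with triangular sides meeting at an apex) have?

28

A pyramid on an n-gon base has one n-gon and n triangles: V = 14 + 1 = 15, E = 2·14 = 28, F = 14 + 1 = 15.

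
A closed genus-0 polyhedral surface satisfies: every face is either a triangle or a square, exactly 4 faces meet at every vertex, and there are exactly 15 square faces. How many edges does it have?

42

Let x be the number of triangles; then F = 15 + x.
Edge–face incidences: 2E = 4·15 + 3·x = 60 + 3x.
Every vertex has degree 4, so 4V = 2E.
Euler: V − E + F = 2 ⇒ (2E)/4 − E + (15 + x) = 2.
Multiply by 8: 2·(2E) − 4·(2E) + 8·(15 + x) = 16, i.e. 120 + 8x − 2·(60 + 3x) = 16.
Collecting terms: 2x = 16, so x = 8.
Then 2E = 60 + 3·8 = 84, so E = 42, V = 2E/4 = 21, F = 15 + 8 = 23.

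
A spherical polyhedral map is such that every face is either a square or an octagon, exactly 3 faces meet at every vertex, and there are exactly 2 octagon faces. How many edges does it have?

24

Let x be the number of squares; then F = 2 + x.
Edge–face incidences: 2E = 8·2 + 4·x = 16 + 4x.
Every vertex has degree 3, so 3V = 2E.
Euler: V − E + F = 2 ⇒ (2E)/3 − E + (2 + x) = 2.
Multiply by 6: 2·(2E) − 3·(2E) + 6·(2 + x) = 12, i.e. 12 + 6x − (16 + 4x) = 12.
Collecting terms: 2x − 4 = 12, so 2x = 16, so x = 8.
Then 2E = 16 + 4·8 = 48, so E = 24, V = 2E/3 = 16, F = 2 + 8 = 10.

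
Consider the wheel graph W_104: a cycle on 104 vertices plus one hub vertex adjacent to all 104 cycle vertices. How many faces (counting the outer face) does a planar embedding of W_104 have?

W_104 has V = 104 + 1 = 105 vertices and E = 2·104 = 208 edges.
By Euler's formula F = 2 − V + E = 2 − 105 + 208 = 105.

105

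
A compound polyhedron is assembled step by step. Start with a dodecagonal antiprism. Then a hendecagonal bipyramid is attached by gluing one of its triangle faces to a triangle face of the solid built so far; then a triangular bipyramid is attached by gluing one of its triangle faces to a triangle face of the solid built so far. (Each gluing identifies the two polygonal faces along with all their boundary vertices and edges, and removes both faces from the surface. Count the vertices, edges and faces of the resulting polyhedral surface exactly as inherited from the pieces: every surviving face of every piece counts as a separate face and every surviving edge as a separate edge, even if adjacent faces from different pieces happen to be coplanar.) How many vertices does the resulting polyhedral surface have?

A dodecagonal antiprism: V=24, E=48, F=26.
Attach a hendecagonal bipyramid (V=13, E=33, F=22) along a 3-gon: merge 3 vertices and 3 edges, delete both glued faces → V=34, E=78, F=46.
Attach a triangular bipyramid (V=5, E=9, F=6) along a 3-gon: merge 3 vertices and 3 edges, delete both glued faces → V=36, E=84, F=50.
Check: V − E + F = 36 − 84 + 50 = 2.

36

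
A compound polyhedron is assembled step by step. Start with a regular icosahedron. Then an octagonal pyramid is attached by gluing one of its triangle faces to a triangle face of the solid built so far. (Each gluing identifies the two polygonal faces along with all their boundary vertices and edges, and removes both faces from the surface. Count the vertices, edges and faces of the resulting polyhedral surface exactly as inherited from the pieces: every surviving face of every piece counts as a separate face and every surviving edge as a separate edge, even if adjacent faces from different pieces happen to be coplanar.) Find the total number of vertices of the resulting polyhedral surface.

A regular icosahedron: V=12, E=30, F=20.
Attach an octagonal pyramid (V=9, E=16, F=9) along a 3-gon: merge 3 vertices and 3 edges, delete both glued faces → V=18, E=43, F=27.
Check: V − E + F = 18 − 43 + 27 = 2.

18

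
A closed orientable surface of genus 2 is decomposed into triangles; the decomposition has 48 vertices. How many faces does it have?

100

χ = 2 − 2·2 = -2, and every face is a triangle so 3F = 2E.
V − E + F = -2 with E = 3F/2 gives 48 − (3/2 − 1)·F = -2, so F = 100 and E = 150.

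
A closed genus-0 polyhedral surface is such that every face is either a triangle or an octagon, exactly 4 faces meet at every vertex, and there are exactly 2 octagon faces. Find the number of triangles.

16

Let x be the number of triangles; then F = 2 + x.
Edge–face incidences: 2E = 8·2 + 3·x = 16 + 3x.
Every vertex has degree 4, so 4V = 2E.
Euler: V − E + F = 2 ⇒ (2E)/4 − E + (2 + x) = 2.
Multiply by 8: 2·(2E) − 4·(2E) + 8·(2 + x) = 16, i.e. 16 + 8x − 2·(16 + 3x) = 16.
Collecting terms: 2x − 16 = 16, so 2x = 32, so x = 16.
Then 2E = 16 + 3·16 = 64, so E = 32, V = 2E/4 = 16, F = 2 + 16 = 18.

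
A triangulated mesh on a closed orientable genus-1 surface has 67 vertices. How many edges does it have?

χ = 2 − 2·1 = 0, and every face is a triangle so 3F = 2E.
V − E + F = 0 with E = 3F/2 gives 67 − (3/2 − 1)·F = 0, so F = 134 and E = 201.

201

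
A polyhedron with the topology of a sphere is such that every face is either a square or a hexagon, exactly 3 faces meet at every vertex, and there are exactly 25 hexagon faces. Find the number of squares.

6

Let x be the number of squares; then F = 25 + x.
Edge–face incidences: 2E = 6·25 + 4·x = 150 + 4x.
Every vertex has degree 3, so 3V = 2E.
Euler: V − E + F = 2 ⇒ (2E)/3 − E + (25 + x) = 2.
Multiply by 6: 2·(2E) − 3·(2E) + 6·(25 + x) = 12, i.e. 150 + 6x − (150 + 4x) = 12.
Collecting terms: 2x = 12, so x = 6.
Then 2E = 150 + 4·6 = 174, so E = 87, V = 2E/3 = 58, F = 25 + 6 = 31.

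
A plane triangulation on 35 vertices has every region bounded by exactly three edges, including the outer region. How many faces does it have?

66

In a plane triangulation 3F = 2E and V − E + F = 2, so F = 2V − 4 = 2·35 − 4 = 66.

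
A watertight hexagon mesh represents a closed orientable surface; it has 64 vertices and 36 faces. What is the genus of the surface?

5

Every face is a hexagon, so 2E = 6·36 = 216, giving E = 108.
χ = V − E + F = 64 − 108 + 36 = -8.
For a closed orientable surface χ = 2 − 2g, so g = (2 − (-8))/2 = 5.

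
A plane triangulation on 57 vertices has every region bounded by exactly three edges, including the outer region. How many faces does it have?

110

In a plane triangulation 3F = 2E and V − E + F = 2, so F = 2V − 4 = 2·57 − 4 = 110.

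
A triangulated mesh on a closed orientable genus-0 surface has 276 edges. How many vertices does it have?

94

χ = 2 − 2·0 = 2, and every face is a triangle so 3F = 2E.
F = 2E/3 = 184. Then V = 2 + E − F = 2 + 276 − 184 = 94.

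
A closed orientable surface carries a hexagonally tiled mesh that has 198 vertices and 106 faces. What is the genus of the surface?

8

Every face is a hexagon, so 2E = 6·106 = 636, giving E = 318.
χ = V − E + F = 198 − 318 + 106 = -14.
For a closed orientable surface χ = 2 − 2g, so g = (2 − (-14))/2 = 8.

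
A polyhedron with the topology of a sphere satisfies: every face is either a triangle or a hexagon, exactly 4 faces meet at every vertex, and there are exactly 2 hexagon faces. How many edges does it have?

Let x be the number of triangles; then F = 2 + x.
Edge–face incidences: 2E = 6·2 + 3·x = 12 + 3x.
Every vertex has degree 4, so 4V = 2E.
Euler: V − E + F = 2 ⇒ (2E)/4 − E + (2 + x) = 2.
Multiply by 8: 2·(2E) − 4·(2E) + 8·(2 + x) = 16, i.e. 16 + 8x − 2·(12 + 3x) = 16.
Collecting terms: 2x − 8 = 16, so 2x = 24, so x = 12.
Then 2E = 12 + 3·12 = 48, so E = 24, V = 2E/4 = 12, F = 2 + 12 = 14.

24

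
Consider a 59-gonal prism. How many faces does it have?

A prism on an n-gon has two n-gon bases and n rectangular sides: V = 2·59 = 118, E = 3·59 = 177, F = 59 + 2 = 61.

61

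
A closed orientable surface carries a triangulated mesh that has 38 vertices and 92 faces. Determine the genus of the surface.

5

Every face is a triangle, so 2E = 3·92 = 276, giving E = 138.
χ = V − E + F = 38 − 138 + 92 = -8.
For a closed orientable surface χ = 2 − 2g, so g = (2 − (-8))/2 = 5.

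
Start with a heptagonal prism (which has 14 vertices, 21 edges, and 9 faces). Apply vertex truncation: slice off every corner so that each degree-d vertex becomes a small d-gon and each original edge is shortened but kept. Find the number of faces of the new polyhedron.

Truncation replaces each original edge-end by a new vertex, so V′ = 2E = 42.
Each original edge survives, and each old vertex of degree d contributes d new edges; summing degrees gives Σd = 2E, so E′ = E + 2E = 3E = 63.
Each original face survives and each original vertex becomes one new face: F′ = F + V = 23.

23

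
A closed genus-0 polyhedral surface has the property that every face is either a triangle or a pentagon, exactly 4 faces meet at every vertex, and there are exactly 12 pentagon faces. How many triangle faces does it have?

20

Let x be the number of triangles; then F = 12 + x.
Edge–face incidences: 2E = 5·12 + 3·x = 60 + 3x.
Every vertex has degree 4, so 4V = 2E.
Euler: V − E + F = 2 ⇒ (2E)/4 − E + (12 + x) = 2.
Multiply by 8: 2·(2E) − 4·(2E) + 8·(12 + x) = 16, i.e. 96 + 8x − 2·(60 + 3x) = 16.
Collecting terms: 2x − 24 = 16, so 2x = 40, so x = 20.
Then 2E = 60 + 3·20 = 120, so E = 60, V = 2E/4 = 30, F = 12 + 20 = 32.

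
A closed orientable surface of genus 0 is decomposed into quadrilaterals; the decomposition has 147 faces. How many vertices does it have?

χ = 2 − 2·0 = 2, and every face is a square so 4F = 2E.
E = 4·147/2 = 294. Then V = 2 + E − F = 2 + 294 − 147 = 149.

149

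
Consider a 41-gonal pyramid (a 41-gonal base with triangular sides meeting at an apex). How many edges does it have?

A pyramid on an n-gon base has one n-gon and n triangles: V = 41 + 1 = 42, E = 2·41 = 82, F = 41 + 1 = 42.

82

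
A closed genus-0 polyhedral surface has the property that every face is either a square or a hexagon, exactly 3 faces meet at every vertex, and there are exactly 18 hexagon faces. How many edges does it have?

Let x be the number of squares; then F = 18 + x.
Edge–face incidences: 2E = 6·18 + 4·x = 108 + 4x.
Every vertex has degree 3, so 3V = 2E.
Euler: V − E + F = 2 ⇒ (2E)/3 − E + (18 + x) = 2.
Multiply by 6: 2·(2E) − 3·(2E) + 6·(18 + x) = 12, i.e. 108 + 6x − (108 + 4x) = 12.
Collecting terms: 2x = 12, so x = 6.
Then 2E = 108 + 4·6 = 132, so E = 66, V = 2E/3 = 44, F = 18 + 6 = 24.

66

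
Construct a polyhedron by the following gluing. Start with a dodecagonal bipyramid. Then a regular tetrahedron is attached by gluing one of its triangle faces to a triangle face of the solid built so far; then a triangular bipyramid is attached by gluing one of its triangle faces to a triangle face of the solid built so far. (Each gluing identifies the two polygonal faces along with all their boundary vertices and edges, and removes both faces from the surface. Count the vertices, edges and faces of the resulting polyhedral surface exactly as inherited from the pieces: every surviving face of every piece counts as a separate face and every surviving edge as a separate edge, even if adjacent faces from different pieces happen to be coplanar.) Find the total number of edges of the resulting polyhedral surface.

45

A dodecagonal bipyramid: V=14, E=36, F=24.
Attach a regular tetrahedron (V=4, E=6, F=4) along a 3-gon: merge 3 vertices and 3 edges, delete both glued faces → V=15, E=39, F=26.
Attach a triangular bipyramid (V=5, E=9, F=6) along a 3-gon: merge 3 vertices and 3 edges, delete both glued faces → V=17, E=45, F=30.
Check: V − E + F = 17 − 45 + 30 = 2.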